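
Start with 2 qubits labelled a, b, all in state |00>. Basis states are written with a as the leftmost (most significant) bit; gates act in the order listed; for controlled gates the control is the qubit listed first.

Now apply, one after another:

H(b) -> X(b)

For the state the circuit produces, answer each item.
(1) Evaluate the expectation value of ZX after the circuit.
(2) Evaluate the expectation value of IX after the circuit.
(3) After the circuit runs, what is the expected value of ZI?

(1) The expectation value of ZX is 1.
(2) The expectation value of IX is 1.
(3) The expectation value of ZI is 1.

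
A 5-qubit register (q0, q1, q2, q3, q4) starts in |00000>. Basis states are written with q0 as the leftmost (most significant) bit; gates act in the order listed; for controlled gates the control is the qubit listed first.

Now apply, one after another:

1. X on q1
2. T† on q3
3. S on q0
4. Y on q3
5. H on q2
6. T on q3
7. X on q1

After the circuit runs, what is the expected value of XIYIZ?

The expectation value of XIYIZ is 0.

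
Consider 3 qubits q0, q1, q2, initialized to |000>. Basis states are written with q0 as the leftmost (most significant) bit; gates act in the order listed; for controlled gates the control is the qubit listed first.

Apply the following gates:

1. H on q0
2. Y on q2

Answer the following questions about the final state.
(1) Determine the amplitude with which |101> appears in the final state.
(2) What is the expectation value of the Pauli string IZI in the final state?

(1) The amplitude on |101> is sqrt(2)*I/2.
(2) The observable IZI averages to 1.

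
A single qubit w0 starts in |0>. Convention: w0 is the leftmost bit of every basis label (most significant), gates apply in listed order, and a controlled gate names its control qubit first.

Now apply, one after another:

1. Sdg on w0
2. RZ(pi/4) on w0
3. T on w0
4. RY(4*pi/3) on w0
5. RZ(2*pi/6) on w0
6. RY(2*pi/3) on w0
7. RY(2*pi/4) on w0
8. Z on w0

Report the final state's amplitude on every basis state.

The final amplitudes are (-sqrt(6) + sqrt(2) + (sqrt(6) + 3*sqrt(2))*exp(I*pi/3))*exp(17*I*pi/24)/8 on |0>, (-sqrt(6) - sqrt(2) - (-sqrt(6) + 3*sqrt(2))*exp(I*pi/3))*exp(17*I*pi/24)/8 on |1>.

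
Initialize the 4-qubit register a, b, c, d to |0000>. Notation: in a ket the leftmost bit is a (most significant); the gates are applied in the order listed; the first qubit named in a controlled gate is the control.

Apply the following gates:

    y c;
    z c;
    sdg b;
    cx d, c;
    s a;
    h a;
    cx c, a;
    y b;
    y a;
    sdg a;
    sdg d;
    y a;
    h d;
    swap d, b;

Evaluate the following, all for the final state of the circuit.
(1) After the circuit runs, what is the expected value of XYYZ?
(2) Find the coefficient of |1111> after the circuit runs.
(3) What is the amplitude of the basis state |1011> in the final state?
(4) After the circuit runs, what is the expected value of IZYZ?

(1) The expectation value of XYYZ is 0.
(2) The amplitude on |1111> is 1/2.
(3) The final state's coefficient on |1011> equals 1/2.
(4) In the final state, IZYZ has expectation 0.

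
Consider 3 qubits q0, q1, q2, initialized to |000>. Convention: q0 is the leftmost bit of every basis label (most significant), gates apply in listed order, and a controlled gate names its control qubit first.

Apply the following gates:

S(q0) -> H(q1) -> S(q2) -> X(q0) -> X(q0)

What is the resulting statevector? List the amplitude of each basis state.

The resulting statevector has amplitude sqrt(2)/2 on |000>, sqrt(2)/2 on |010>, and 0 on every other basis state. Key observation: gates 4-5 undo each other exactly, leaving only the rest of the circuit to track.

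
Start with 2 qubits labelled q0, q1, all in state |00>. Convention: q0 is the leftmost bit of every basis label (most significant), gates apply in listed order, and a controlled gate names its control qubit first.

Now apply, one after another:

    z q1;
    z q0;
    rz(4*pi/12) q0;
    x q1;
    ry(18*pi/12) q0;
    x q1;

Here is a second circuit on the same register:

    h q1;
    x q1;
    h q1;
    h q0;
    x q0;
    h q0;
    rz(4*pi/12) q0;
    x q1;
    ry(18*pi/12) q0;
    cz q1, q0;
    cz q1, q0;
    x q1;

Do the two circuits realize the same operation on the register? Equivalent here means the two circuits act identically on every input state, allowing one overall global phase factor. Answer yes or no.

Yes — the two circuits implement the same unitary up to a global phase.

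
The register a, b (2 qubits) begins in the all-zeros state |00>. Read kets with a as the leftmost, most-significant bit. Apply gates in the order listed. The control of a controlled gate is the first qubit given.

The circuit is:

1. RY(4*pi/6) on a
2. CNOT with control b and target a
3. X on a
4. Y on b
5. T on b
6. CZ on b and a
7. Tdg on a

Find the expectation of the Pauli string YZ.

In the final state, YZ has expectation -sqrt(6)/4.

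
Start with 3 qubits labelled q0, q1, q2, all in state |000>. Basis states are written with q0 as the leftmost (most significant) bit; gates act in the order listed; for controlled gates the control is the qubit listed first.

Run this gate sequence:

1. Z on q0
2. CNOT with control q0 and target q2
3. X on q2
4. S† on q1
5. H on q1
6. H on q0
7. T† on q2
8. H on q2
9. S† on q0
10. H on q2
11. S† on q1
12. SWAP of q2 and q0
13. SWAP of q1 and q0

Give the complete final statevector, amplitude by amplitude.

The final amplitudes are 0 on |000>, 0 on |001>, -exp(3*I*pi/4)/2 on |010>, -exp(I*pi/4)/2 on |011>, 0 on |100>, 0 on |101>, -exp(I*pi/4)/2 on |110>, exp(3*I*pi/4)/2 on |111>.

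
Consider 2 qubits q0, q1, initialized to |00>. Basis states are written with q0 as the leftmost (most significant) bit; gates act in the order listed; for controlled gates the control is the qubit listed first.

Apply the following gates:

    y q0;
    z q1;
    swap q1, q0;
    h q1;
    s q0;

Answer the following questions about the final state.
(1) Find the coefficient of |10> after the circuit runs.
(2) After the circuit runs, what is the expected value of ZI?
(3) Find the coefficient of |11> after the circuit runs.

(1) The final state's coefficient on |10> equals 0.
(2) The observable ZI averages to 1.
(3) The amplitude on |11> is 0.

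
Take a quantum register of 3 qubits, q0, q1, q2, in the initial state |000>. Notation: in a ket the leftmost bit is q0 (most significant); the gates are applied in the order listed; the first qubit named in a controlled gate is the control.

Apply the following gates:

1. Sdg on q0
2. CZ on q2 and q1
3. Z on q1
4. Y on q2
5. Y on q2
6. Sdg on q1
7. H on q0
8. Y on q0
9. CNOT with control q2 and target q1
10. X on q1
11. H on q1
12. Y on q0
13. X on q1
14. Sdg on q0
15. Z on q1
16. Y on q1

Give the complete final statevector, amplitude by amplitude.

The resulting statevector has amplitude I/2 on |000>, 0 on |001>, -I/2 on |010>, 0 on |011>, 1/2 on |100>, 0 on |101>, -1/2 on |110>, 0 on |111>.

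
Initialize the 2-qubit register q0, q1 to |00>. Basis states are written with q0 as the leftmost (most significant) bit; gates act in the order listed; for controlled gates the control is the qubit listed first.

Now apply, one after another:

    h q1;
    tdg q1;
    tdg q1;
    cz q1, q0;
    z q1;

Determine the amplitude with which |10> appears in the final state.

The amplitude on |10> is 0.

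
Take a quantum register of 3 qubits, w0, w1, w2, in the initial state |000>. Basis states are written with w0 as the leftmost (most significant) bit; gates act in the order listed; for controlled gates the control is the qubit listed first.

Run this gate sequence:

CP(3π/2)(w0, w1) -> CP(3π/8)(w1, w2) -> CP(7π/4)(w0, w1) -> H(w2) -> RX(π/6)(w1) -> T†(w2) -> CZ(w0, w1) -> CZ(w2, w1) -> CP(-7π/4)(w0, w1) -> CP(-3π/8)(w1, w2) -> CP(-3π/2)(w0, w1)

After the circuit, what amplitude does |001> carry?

The final state's coefficient on |001> equals (-sqrt(3) - 1)*exp(3*I*pi/4)/4.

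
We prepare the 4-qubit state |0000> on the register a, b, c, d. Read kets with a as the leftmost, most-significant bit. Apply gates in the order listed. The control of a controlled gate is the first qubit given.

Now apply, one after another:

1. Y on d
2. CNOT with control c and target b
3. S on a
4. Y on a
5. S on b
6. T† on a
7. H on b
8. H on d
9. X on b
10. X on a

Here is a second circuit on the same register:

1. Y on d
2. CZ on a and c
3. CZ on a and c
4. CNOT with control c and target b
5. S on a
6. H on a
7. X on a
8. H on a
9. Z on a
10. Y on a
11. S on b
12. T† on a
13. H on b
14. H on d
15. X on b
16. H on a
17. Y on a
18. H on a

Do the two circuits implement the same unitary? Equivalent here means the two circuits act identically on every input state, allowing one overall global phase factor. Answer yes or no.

No — the two circuits implement different unitaries, even allowing a global phase.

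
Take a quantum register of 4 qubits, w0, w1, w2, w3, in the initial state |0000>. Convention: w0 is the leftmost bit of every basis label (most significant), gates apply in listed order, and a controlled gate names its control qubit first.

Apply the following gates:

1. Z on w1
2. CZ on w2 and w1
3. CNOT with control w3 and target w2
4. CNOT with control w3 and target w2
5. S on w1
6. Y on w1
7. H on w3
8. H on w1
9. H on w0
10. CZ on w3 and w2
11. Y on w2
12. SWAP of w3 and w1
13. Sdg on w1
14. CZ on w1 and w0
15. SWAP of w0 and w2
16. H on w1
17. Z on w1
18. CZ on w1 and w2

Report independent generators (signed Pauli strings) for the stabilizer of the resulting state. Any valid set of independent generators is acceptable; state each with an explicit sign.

The final state is stabilized by the group generated by -IYII, +IIYI, -IIIX, -ZIII; other independent generating sets are equally valid. Key observation: the block from step 3 through step 4 cancels to the identity and can be dropped.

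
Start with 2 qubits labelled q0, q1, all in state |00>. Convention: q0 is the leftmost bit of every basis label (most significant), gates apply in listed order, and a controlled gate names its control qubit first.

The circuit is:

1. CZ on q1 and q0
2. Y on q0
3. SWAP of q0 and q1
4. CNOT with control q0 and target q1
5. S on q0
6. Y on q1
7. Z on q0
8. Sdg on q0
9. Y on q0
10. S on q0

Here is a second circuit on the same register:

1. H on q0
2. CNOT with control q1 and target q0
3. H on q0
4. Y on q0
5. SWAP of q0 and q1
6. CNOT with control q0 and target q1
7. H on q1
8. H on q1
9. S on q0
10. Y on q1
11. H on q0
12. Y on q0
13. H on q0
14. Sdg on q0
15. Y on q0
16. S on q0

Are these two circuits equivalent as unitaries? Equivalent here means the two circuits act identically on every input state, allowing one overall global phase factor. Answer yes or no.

No — the two circuits implement different unitaries, even allowing a global phase.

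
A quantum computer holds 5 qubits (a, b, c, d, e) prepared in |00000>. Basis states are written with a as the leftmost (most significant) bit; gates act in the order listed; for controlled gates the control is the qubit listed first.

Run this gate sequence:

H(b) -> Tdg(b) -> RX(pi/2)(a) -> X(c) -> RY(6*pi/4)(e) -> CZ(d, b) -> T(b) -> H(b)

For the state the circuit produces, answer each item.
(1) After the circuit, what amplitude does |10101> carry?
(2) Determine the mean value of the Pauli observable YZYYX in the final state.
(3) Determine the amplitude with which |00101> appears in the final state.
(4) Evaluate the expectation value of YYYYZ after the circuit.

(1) The final state's coefficient on |10101> equals -I/2.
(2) In the final state, YZYYX has expectation 0.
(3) The amplitude on |00101> is 1/2.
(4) In the final state, YYYYZ has expectation 0.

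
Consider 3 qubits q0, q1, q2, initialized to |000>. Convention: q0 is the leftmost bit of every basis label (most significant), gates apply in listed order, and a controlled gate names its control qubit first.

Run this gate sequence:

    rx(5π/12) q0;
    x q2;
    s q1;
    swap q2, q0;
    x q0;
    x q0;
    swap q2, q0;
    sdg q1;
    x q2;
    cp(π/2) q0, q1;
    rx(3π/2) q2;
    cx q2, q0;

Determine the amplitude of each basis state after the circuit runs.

The resulting statevector has amplitude -sqrt(2*sqrt(2) + 4)/8 - sqrt(12 - 6*sqrt(2))/8 on |000>, -sqrt(6*sqrt(2) + 12)/8 + sqrt(4 - 2*sqrt(2))/8 on |001>, 0 on |010>, 0 on |011>, -I*sqrt(4 - 2*sqrt(2))/8 + I*sqrt(6*sqrt(2) + 12)/8 on |100>, -I*sqrt(2*sqrt(2) + 4)/8 - I*sqrt(12 - 6*sqrt(2))/8 on |101>, 0 on |110>, 0 on |111>. Key observation: the block from step 2 through step 9 cancels to the identity and can be dropped.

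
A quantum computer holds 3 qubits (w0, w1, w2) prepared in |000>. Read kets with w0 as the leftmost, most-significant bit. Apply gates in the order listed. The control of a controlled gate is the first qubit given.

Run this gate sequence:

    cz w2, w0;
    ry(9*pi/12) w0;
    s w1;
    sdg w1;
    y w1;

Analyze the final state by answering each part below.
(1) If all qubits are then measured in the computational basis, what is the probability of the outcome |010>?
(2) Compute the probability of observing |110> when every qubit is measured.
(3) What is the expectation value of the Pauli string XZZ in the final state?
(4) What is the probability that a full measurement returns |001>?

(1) The probability of measuring |010> is 1/2 - sqrt(2)/4.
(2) Outcome |110> occurs with probability sqrt(2)/4 + 1/2.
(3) In the final state, XZZ has expectation -sqrt(2)/2.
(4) A full measurement returns |001> with probability 0.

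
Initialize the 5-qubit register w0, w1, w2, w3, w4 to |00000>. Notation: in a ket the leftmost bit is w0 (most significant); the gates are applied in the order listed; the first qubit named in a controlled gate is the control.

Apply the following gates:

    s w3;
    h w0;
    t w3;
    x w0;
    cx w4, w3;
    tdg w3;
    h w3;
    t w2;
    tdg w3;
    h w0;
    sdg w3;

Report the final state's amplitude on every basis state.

After the circuit, the state carries amplitude sqrt(2)/2 on |00000>, -sqrt(2)*exp(I*pi/4)/2 on |00010>, and 0 on every other basis state.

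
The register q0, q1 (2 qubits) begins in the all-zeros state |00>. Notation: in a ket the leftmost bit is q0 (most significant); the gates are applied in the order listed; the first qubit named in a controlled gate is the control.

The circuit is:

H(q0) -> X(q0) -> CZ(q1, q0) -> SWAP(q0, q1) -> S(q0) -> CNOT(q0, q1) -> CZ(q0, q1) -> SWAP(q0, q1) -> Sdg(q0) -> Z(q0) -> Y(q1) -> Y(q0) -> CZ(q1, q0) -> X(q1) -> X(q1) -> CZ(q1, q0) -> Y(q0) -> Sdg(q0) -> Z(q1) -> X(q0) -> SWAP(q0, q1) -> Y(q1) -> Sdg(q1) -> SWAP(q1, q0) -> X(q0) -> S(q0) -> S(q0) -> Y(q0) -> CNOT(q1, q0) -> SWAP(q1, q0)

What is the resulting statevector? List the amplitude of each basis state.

The resulting statevector has amplitude 0 on |00>, 0 on |01>, sqrt(2)/2 on |10>, -sqrt(2)*I/2 on |11>. Key observation: the block from step 12 through step 17 cancels to the identity and can be dropped.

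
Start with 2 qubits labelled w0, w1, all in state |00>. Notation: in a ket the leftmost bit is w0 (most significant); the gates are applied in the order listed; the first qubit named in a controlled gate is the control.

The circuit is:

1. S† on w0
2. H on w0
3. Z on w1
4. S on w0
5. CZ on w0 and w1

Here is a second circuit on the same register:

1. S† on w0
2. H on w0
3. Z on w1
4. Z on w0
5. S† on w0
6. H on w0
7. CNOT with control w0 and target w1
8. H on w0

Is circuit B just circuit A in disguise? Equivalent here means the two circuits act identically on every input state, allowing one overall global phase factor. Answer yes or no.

No — the two circuits implement different unitaries, even allowing a global phase.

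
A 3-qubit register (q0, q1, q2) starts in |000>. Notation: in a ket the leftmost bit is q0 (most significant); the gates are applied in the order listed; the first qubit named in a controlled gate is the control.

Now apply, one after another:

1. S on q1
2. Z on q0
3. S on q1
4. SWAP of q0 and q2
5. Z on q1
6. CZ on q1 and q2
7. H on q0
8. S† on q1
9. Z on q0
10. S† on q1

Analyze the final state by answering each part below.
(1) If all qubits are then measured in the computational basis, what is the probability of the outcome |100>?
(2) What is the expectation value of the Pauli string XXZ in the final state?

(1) Outcome |100> occurs with probability 1/2.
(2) The expectation value of XXZ is 0.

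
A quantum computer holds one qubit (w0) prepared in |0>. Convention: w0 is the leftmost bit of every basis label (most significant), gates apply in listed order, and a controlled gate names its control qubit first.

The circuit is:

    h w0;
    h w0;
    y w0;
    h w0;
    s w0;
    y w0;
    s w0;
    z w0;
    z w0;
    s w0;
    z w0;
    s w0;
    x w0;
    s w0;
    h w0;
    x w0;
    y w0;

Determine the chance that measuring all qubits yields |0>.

The probability of measuring |0> is 1/2.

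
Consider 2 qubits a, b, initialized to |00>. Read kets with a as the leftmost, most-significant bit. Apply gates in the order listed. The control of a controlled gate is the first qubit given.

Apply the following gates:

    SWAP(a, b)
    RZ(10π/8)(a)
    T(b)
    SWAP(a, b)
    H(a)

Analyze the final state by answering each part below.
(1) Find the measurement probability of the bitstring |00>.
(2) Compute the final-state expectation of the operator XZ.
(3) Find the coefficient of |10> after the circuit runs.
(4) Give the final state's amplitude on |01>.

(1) Outcome |00> occurs with probability 1/2.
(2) The observable XZ averages to 1.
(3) The amplitude on |10> is -sqrt(2)*exp(3*I*pi/8)/2.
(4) The amplitude on |01> is 0.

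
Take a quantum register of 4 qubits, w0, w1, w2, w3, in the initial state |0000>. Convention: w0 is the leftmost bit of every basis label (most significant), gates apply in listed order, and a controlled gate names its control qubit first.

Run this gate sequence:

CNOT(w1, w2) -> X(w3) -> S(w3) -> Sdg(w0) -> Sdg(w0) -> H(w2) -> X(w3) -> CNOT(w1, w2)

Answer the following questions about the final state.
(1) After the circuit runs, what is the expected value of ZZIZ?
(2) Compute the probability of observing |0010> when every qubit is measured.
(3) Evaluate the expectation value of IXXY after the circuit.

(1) The observable ZZIZ averages to 1.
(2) A full measurement returns |0010> with probability 1/2.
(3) In the final state, IXXY has expectation 0.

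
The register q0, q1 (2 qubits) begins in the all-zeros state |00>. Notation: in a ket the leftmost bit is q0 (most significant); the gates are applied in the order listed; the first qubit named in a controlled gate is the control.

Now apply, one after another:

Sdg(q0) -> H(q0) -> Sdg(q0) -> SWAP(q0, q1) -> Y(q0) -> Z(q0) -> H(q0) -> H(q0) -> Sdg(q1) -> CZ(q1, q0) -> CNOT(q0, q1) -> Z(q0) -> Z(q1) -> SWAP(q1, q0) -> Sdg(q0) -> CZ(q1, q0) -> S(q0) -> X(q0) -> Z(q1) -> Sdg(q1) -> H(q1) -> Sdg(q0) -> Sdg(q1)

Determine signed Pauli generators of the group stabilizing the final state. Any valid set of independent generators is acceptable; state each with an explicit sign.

The final state is stabilized by the group generated by -YI, +IY; other independent generating sets are equally valid.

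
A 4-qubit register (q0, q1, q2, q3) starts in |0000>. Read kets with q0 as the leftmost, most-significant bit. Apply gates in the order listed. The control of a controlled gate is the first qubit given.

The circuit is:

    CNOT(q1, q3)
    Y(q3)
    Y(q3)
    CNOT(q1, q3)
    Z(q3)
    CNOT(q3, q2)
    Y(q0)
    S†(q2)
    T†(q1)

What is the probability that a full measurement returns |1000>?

Outcome |1000> occurs with probability 1. Key observation: gates 1-4 undo each other exactly, leaving only the rest of the circuit to track.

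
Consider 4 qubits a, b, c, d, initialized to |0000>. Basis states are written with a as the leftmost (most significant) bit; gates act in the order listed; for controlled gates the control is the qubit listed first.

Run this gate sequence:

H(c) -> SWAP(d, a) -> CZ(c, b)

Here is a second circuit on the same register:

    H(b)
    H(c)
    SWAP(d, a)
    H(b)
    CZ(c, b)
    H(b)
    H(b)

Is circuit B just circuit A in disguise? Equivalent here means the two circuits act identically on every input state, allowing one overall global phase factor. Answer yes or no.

Yes: on every input state the two circuits agree up to one overall phase factor.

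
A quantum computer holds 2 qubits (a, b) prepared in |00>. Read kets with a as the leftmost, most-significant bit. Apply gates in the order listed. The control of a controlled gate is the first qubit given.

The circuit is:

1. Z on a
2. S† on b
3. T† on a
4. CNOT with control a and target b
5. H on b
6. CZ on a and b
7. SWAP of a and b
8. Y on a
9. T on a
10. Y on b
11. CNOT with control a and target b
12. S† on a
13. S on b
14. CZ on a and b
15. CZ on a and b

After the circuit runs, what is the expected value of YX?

The expectation value of YX is sqrt(2)/2.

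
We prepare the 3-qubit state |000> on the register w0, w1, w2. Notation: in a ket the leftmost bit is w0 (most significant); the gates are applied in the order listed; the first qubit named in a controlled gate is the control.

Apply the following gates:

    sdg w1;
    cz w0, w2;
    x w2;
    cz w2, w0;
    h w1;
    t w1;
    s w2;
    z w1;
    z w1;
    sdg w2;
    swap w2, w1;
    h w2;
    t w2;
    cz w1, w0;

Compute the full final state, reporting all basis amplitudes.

The final amplitudes are 1/2 + exp(I*pi/4)/2 on |010>, -I/2 + exp(I*pi/4)/2 on |011>, and 0 on every other basis state.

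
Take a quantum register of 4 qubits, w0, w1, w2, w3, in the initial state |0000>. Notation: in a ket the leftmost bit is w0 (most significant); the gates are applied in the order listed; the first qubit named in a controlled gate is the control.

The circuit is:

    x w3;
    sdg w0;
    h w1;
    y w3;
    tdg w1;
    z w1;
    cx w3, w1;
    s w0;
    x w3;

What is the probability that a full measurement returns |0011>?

The probability of measuring |0011> is 0.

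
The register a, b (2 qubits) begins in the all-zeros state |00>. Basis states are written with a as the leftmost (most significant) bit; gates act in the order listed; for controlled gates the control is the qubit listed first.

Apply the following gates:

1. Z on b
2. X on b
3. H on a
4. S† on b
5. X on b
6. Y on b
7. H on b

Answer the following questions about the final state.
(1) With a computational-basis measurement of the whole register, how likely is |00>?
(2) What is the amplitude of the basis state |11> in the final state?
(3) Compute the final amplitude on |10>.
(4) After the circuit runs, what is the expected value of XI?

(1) The probability of measuring |00> is 1/4.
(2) The amplitude on |11> is -1/2.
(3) |10> carries amplitude 1/2 in the final state.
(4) In the final state, XI has expectation 1.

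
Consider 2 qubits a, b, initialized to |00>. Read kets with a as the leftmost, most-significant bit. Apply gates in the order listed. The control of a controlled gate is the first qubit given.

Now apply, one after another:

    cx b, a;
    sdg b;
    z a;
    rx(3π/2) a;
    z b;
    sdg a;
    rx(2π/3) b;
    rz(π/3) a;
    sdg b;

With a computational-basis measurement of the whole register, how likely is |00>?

A full measurement returns |00> with probability 1/8.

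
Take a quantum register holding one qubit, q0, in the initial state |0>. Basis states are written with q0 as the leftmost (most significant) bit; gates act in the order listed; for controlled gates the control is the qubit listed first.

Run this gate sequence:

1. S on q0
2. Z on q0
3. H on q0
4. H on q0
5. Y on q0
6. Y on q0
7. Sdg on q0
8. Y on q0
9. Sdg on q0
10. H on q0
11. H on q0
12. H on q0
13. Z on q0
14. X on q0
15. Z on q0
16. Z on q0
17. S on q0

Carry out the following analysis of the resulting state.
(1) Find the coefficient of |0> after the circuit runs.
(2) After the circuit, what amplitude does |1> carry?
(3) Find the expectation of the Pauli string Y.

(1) |0> carries amplitude sqrt(2)/2 in the final state.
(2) The amplitude on |1> is sqrt(2)*I/2.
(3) In the final state, Y has expectation 1.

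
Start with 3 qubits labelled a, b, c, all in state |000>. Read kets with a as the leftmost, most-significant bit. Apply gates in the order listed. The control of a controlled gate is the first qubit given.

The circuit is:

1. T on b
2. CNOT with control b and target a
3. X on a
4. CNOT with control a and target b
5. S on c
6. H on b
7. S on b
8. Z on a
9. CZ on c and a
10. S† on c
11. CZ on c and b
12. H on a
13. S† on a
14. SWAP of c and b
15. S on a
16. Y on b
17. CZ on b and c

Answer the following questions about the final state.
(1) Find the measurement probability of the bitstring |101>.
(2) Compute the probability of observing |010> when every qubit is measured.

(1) A full measurement returns |101> with probability 0.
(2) Outcome |010> occurs with probability 1/4.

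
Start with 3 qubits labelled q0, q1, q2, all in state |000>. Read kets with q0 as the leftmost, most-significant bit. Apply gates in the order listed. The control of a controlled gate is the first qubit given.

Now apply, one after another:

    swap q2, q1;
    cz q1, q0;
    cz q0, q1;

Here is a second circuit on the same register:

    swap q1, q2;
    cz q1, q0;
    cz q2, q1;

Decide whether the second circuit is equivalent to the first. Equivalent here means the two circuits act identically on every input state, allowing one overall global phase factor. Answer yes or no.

No, they are not equivalent — no single phase factor reconciles the two unitaries.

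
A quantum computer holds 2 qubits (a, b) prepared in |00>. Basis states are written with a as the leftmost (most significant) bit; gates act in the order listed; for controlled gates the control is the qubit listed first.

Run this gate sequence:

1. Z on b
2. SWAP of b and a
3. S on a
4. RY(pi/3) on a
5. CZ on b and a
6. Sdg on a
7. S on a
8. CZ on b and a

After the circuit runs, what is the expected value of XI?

The expectation value of XI is sqrt(3)/2. Key observation: gates 5-8 undo each other exactly, leaving only the rest of the circuit to track.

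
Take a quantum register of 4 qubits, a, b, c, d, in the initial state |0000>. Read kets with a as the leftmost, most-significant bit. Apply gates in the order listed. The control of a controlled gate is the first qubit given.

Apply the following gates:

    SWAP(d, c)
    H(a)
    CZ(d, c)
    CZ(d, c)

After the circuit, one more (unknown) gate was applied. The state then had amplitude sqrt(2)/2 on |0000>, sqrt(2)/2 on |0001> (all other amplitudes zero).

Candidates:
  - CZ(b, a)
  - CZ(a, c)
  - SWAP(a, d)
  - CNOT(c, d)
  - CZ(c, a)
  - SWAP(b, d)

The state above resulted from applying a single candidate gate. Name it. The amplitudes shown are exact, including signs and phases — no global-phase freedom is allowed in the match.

The unique candidate consistent with the amplitudes is SWAP(a, d).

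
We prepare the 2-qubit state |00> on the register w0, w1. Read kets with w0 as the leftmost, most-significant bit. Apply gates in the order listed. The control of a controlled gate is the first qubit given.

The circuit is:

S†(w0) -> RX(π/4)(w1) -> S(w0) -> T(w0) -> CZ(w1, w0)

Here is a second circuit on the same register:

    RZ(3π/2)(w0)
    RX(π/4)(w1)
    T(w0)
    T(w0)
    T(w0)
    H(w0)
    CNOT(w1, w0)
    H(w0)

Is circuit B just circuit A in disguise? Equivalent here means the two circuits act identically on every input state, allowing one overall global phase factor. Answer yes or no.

Yes — the two circuits implement the same unitary up to a global phase.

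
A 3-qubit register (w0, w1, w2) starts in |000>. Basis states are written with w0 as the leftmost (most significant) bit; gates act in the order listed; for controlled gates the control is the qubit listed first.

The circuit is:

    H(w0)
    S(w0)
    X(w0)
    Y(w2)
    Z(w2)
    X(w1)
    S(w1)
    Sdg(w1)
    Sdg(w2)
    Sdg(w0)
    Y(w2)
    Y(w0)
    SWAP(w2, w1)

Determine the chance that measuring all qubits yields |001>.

The probability of measuring |001> is 1/2.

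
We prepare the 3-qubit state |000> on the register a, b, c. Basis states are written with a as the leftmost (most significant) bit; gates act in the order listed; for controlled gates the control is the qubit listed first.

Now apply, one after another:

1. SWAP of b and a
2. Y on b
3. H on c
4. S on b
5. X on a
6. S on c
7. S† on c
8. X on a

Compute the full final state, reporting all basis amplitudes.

The final amplitudes are -sqrt(2)/2 on |010>, -sqrt(2)/2 on |011>, and 0 on every other basis state. Key observation: the block from step 5 through step 8 cancels to the identity and can be dropped.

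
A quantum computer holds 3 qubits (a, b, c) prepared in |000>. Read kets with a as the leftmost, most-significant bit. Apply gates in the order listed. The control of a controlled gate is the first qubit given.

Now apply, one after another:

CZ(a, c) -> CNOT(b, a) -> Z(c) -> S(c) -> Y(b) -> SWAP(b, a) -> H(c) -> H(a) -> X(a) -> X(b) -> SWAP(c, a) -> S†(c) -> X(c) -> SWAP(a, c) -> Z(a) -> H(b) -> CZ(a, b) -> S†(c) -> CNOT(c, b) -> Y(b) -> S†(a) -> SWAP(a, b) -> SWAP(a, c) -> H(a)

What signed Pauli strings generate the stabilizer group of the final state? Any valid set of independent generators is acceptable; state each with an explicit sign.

The stabilizer group can be generated by -YZI, +ZYZ, +IZX, among other valid generating sets.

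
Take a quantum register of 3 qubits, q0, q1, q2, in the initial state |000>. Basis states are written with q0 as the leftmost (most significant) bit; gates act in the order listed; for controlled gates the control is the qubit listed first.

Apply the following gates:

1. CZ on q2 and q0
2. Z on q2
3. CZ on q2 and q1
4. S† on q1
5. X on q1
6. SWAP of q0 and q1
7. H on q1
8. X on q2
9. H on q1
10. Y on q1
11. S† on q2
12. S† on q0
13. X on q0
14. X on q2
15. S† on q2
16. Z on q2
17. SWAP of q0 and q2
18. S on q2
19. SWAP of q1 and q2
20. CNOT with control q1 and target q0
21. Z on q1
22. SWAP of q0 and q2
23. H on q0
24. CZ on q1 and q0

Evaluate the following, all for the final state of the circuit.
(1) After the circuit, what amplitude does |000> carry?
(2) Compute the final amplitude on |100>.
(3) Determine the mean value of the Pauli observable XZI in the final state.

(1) |000> carries amplitude -sqrt(2)*I/2 in the final state.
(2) The amplitude on |100> is sqrt(2)*I/2.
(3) The observable XZI averages to -1.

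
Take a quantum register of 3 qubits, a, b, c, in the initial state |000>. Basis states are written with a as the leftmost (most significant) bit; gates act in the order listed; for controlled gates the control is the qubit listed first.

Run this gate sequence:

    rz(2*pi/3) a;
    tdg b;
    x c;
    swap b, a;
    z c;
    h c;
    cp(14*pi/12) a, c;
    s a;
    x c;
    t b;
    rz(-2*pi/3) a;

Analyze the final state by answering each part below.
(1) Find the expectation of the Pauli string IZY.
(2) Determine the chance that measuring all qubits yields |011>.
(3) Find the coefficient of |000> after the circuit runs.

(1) The expectation value of IZY is 0.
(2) The probability of measuring |011> is 0.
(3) |000> carries amplitude sqrt(2)/2 in the final state.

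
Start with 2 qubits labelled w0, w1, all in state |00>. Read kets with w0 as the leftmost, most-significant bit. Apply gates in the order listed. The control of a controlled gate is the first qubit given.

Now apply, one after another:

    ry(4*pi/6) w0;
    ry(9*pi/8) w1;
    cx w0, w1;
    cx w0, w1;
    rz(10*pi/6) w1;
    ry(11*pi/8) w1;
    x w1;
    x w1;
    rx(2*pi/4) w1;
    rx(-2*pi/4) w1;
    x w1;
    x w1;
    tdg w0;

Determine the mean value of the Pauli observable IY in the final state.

The expectation value of IY is -I*exp(I*pi/3)*sin(5*pi/16)**2*sin(7*pi/16)*cos(7*pi/16) - I*exp(I*pi/3)*sin(7*pi/16)*cos(5*pi/16)**2*cos(7*pi/16) + I*exp(-I*pi/3)*sin(7*pi/16)*cos(5*pi/16)**2*cos(7*pi/16) + I*exp(-I*pi/3)*sin(5*pi/16)**2*sin(7*pi/16)*cos(7*pi/16).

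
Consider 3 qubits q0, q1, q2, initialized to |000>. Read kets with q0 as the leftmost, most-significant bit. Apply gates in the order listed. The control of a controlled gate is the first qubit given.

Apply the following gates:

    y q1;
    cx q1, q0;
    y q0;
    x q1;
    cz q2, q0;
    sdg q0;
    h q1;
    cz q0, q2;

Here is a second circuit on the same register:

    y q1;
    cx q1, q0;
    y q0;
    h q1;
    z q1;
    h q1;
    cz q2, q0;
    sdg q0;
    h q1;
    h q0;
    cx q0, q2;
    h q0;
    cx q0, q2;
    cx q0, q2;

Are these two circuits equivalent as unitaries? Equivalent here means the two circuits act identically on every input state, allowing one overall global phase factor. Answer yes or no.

No — the two circuits implement different unitaries, even allowing a global phase.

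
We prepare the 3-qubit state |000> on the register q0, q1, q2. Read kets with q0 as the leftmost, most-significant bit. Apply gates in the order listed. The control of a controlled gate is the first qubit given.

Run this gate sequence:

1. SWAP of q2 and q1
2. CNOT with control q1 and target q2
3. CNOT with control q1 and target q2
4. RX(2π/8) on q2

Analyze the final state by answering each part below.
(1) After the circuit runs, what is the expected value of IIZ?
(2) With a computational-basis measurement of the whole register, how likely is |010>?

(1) The observable IIZ averages to sqrt(2)/2.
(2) A full measurement returns |010> with probability 0.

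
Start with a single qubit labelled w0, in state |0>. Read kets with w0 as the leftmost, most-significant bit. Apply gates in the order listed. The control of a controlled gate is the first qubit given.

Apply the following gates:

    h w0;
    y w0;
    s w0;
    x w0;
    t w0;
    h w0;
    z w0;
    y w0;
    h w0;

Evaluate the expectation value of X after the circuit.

The observable X averages to sqrt(2)/2.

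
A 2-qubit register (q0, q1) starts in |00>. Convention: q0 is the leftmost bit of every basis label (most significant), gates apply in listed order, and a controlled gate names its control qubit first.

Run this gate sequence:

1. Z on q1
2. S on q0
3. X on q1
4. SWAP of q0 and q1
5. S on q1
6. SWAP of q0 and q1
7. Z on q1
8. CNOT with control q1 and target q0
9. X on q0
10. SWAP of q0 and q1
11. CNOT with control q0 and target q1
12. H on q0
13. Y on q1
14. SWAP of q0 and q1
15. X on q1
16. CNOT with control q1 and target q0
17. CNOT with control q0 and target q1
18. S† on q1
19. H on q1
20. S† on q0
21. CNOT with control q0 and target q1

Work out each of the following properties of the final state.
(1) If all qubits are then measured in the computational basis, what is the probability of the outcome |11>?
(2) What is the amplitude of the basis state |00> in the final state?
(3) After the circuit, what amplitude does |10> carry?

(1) Outcome |11> occurs with probability 1/4.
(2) |00> carries amplitude -I/2 in the final state.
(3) The amplitude on |10> is 1/2.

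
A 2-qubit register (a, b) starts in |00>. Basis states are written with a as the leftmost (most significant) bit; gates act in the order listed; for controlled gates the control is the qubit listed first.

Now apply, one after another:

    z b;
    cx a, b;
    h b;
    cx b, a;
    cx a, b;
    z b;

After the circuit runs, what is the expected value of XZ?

The observable XZ averages to 1.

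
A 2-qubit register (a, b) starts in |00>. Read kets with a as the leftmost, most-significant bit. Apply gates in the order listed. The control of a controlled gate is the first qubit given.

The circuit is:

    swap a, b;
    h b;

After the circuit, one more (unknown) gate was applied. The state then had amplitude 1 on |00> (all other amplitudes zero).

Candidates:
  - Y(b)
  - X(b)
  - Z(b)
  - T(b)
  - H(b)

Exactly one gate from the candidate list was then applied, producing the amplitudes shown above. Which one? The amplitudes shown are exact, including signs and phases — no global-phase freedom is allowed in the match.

The applied gate was H(b).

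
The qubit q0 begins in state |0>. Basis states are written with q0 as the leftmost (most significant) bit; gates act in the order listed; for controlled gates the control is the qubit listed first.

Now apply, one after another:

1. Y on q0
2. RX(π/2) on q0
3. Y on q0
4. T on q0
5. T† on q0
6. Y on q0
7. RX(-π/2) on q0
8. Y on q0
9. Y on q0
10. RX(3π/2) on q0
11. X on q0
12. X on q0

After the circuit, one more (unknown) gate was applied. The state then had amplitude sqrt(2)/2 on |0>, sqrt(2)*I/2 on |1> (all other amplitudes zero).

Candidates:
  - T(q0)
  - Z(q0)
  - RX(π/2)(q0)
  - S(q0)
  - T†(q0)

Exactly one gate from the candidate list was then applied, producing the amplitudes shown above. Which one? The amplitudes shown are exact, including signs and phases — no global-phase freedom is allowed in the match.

The applied gate was Z(q0). Key observation: steps 1-8 multiply out to the identity, so the circuit reduces to the remaining gates.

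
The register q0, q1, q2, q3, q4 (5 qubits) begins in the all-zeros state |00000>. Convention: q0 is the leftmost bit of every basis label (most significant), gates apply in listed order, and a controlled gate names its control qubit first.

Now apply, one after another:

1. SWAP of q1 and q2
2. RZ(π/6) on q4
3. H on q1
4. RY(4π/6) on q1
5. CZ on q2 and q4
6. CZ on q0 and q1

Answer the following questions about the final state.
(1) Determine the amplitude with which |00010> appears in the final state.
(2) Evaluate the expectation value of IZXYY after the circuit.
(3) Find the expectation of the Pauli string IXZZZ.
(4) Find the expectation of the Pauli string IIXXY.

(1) The amplitude on |00010> is 0.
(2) The expectation value of IZXYY is 0.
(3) The expectation value of IXZZZ is -1/2.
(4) The observable IIXXY averages to 0.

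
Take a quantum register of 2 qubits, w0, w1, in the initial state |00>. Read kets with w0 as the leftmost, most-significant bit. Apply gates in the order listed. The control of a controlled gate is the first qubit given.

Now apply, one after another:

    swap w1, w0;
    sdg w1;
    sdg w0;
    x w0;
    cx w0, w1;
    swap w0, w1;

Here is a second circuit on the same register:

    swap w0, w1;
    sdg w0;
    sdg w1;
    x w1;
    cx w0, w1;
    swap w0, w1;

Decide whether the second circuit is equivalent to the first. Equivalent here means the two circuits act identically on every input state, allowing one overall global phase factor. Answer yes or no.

No: there is an input state on which the two circuits produce genuinely different outputs (not merely differing by a phase).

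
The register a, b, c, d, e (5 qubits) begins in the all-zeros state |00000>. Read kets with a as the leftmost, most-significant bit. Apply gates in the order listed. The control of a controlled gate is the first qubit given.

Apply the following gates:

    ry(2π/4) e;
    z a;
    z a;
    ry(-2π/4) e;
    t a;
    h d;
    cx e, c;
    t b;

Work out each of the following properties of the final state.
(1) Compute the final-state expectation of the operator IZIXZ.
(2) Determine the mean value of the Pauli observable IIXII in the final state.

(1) In the final state, IZIXZ has expectation 1. Key observation: gates 1-4 undo each other exactly, leaving only the rest of the circuit to track.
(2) The observable IIXII averages to 0.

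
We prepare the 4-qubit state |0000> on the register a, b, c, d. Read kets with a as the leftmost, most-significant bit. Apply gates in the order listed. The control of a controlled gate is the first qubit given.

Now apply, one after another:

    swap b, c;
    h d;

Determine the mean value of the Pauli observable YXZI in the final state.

In the final state, YXZI has expectation 0.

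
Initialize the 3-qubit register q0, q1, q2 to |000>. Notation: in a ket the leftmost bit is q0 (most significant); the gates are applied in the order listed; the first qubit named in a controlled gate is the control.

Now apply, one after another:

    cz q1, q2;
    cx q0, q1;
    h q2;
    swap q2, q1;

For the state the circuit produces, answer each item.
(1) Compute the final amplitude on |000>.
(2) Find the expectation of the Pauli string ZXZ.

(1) The amplitude on |000> is sqrt(2)/2.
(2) The observable ZXZ averages to 1.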